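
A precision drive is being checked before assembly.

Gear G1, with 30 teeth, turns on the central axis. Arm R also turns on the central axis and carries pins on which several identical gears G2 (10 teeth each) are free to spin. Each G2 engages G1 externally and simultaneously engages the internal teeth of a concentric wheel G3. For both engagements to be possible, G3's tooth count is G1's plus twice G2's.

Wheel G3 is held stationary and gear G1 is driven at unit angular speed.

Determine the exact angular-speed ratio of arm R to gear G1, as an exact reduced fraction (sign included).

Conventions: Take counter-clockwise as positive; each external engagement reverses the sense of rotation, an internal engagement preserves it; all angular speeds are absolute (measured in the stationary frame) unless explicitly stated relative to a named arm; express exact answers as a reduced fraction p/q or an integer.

3/8

topology: planetary set — G1 30T / G2 10T / G3 50T, arm = carrier (Willis)
ring teeth: 30 + 2·10 = 50
30(ω_sun−ω_arm) = −50(ω_ring−ω_arm),  ω_ring = 0, ω_sun = 1
30(1−ω_arm) = −50(0−ω_arm)  ⇒  80·ω_arm = 30  ⇒  ω_arm = 3/8
ω_out/ω_in = 3/8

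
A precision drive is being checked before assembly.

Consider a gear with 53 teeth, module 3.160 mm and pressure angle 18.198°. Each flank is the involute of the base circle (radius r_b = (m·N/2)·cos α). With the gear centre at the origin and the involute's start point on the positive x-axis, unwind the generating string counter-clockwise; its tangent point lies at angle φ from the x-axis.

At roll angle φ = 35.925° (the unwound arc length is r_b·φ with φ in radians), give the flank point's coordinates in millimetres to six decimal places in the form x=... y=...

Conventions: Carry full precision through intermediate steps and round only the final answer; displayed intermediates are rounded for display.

class = single-mesh tooth geometry [base-circle involute, m = 3.160, 53T]
pitch radius r_p = m·N/2 = 3.160·53/2 = 83.740000
base radius r_b = r_p·cos α = 83.740000·cos 18.198° = 79.551573
roll angle φ = 35.925° = 0.62700953 rad
x = r_b·(cos φ + φ·sin φ) = 93.685369
y = r_b·(sin φ − φ·cos φ) = 6.283173

x=93.685369 y=6.283173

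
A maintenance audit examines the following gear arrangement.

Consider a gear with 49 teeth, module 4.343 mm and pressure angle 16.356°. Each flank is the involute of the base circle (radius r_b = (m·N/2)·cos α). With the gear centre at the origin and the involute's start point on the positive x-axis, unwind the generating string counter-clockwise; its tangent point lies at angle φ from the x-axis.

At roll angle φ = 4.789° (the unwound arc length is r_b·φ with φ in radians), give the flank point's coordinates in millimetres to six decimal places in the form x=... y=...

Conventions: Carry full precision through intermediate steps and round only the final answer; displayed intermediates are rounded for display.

x=102.453422 y=0.019859

class = single-mesh tooth geometry [base-circle involute, m = 4.343, 49T]
pitch radius r_p = m·N/2 = 4.343·49/2 = 106.403500
base radius r_b = r_p·cos α = 106.403500·cos 16.356° = 102.097405
roll angle φ = 4.789° = 0.08358382 rad
x = r_b·(cos φ + φ·sin φ) = 102.453422
y = r_b·(sin φ − φ·cos φ) = 0.019859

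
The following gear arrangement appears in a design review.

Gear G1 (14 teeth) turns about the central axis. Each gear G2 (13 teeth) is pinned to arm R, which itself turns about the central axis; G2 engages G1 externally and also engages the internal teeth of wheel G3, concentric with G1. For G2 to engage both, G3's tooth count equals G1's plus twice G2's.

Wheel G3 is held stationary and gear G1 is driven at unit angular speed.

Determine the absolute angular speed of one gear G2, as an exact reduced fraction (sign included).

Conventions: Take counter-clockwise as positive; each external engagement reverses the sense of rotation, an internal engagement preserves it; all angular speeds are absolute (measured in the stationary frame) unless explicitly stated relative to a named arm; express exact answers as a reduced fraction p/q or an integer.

topology: planetary set — G1 14T / G2 13T / G3 40T, arm = carrier (Willis)
ring teeth: 14 + 2·13 = 40
14(ω_sun−ω_arm) = −40(ω_ring−ω_arm),  ω_ring = 0, ω_sun = 1
14(1−ω_arm) = −40(0−ω_arm)  ⇒  54·ω_arm = 14  ⇒  ω_arm = 7/27
sun–planet mesh: 14·(1−7/27) = −13·(ω_p−ω_arm)  ⇒  ω_p−ω_arm = -280/351
ω_p = 7/27 − 280/351 = -7/13
exact speed ratio = -7/13

-7/13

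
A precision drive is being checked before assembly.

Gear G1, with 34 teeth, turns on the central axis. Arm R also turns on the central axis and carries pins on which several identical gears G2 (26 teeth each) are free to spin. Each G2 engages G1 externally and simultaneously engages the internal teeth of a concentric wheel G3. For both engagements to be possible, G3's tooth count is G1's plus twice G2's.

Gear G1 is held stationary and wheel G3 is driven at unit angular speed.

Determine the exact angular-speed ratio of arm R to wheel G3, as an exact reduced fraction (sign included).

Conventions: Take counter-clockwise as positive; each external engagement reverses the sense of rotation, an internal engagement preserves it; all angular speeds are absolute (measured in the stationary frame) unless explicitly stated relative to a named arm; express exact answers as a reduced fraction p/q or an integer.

class = planetary set [G3 = 34+2·26 = 86; Willis about the carrier]
ring teeth: 34 + 2·26 = 86
34(ω_sun−ω_arm) = −86(ω_ring−ω_arm),  ω_sun = 0, ω_ring = 1
34(0−ω_arm) = −86(1−ω_arm)  ⇒  120·ω_arm = 86  ⇒  ω_arm = 43/60
ω_out/ω_in = 43/60

43/60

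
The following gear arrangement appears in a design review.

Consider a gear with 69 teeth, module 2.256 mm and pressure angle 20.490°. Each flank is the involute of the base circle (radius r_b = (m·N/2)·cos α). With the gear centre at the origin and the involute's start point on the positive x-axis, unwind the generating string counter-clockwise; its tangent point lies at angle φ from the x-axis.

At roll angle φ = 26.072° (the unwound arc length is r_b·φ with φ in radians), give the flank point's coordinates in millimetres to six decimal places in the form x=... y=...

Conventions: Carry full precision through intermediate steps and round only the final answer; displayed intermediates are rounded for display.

x=80.069828 y=2.242790

single-mesh involute tooth geometry (69T wheel at module 2.256)
pitch radius r_p = m·N/2 = 2.256·69/2 = 77.832000
base radius r_b = r_p·cos α = 77.832000·cos 20.490° = 72.907826
roll angle φ = 26.072° = 0.45504224 rad
x = r_b·(cos φ + φ·sin φ) = 80.069828
y = r_b·(sin φ − φ·cos φ) = 2.242790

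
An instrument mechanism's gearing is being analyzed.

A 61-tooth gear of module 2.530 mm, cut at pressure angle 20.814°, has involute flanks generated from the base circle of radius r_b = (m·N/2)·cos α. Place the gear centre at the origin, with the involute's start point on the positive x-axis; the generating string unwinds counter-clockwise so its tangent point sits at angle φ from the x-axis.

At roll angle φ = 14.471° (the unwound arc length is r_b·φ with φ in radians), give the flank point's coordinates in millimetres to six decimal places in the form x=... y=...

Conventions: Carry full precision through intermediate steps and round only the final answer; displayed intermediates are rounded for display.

x=74.393122 y=0.384897

single-mesh involute tooth geometry (61T wheel at module 2.530)
pitch radius r_p = m·N/2 = 2.530·61/2 = 77.165000
base radius r_b = r_p·cos α = 77.165000·cos 20.814° = 72.129126
roll angle φ = 14.471° = 0.25256660 rad
x = r_b·(cos φ + φ·sin φ) = 74.393122
y = r_b·(sin φ − φ·cos φ) = 0.384897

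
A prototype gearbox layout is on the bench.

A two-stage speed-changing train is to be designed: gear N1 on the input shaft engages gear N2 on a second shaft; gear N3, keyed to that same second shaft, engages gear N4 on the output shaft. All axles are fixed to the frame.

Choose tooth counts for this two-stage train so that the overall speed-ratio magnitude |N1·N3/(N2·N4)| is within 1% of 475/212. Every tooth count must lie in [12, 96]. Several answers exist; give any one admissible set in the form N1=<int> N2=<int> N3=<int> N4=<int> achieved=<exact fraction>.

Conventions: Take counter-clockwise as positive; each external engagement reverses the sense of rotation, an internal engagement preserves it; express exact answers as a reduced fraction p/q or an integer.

2-stage fixed-axis compound train for ratio 475/212
target = 475/212 in lowest terms: an exact hit needs N1·N3 = k·475 and N2·N4 = k·212 for one integer k, every count in [12, 96]; additionally prefer no 1:1 stage (N1 ≠ N2, N3 ≠ N4)
k = 1…2: no 1:1-free in-range split of k·475 and k·212 into factor pairs; take k = 3
k = 3: N1·N3 = 1425 = 15·95, N2·N4 = 636 = 12·53
achieved = 15·95/(12·53) = 475/212; |achieved − target| = 0 ≤ 19/848 ✓

N1=15 N2=12 N3=95 N4=53 achieved=475/212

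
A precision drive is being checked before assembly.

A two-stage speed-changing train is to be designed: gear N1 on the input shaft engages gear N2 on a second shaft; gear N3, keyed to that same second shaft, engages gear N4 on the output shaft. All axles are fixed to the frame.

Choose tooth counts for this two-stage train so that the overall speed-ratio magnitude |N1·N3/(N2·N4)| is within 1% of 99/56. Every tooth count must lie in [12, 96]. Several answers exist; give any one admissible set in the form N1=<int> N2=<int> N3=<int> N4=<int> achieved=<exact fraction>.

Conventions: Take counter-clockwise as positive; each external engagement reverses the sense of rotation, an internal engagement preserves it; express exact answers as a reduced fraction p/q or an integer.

N1=12 N2=14 N3=33 N4=16 achieved=99/56

topology: fixed-axis compound train — 2 stages, target 99/56
target = 99/56 in lowest terms: an exact hit needs N1·N3 = k·99 and N2·N4 = k·56 for one integer k, every count in [12, 96]; additionally prefer no 1:1 stage (N1 ≠ N2, N3 ≠ N4)
k = 1…3: no 1:1-free in-range split of k·99 and k·56 into factor pairs; take k = 4
k = 4: N1·N3 = 396 = 12·33, N2·N4 = 224 = 14·16
achieved = 12·33/(14·16) = 99/56; |achieved − target| = 0 ≤ 99/5600 ✓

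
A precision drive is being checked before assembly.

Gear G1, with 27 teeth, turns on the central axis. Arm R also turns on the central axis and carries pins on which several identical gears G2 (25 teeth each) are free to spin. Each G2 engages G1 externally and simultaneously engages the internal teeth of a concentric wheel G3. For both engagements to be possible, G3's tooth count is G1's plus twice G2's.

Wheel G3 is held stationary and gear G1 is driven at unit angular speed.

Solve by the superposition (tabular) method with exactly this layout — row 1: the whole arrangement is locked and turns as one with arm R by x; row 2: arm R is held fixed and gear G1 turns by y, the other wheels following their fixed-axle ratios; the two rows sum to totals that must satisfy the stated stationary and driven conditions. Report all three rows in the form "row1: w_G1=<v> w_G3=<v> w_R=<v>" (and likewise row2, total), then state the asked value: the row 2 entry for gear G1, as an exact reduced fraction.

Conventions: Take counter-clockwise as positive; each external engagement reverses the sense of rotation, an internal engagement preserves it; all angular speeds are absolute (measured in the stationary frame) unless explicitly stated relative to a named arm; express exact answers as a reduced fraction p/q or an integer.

recognized (axles ride arm R): planetary set, 27/25/77 teeth
row 1 (train locked, turned with arm): all members turn x
superposition row 2 [arm held]: sun y, ring −(27/77)·y, arm 0
boundary: total ω_ring = x − (27/77)·y = 0 and total ω_sun = x + y = 1  ⇒  y = 77/104, x = 27/104
row 2 ring = −(27/77)·77/104 = -27/104
totals (row 1 + row 2): sun 27/104 + 77/104 = 1, ring 27/104 + (-27/104) = 0, arm 27/104 + 0 = 27/104
asked cell (row2, sun) = 77/104

row1: w_G1=27/104 w_G3=27/104 w_R=27/104
row2: w_G1=77/104 w_G3=-27/104 w_R=0
total: w_G1=1 w_G3=0 w_R=27/104
asked value: 77/104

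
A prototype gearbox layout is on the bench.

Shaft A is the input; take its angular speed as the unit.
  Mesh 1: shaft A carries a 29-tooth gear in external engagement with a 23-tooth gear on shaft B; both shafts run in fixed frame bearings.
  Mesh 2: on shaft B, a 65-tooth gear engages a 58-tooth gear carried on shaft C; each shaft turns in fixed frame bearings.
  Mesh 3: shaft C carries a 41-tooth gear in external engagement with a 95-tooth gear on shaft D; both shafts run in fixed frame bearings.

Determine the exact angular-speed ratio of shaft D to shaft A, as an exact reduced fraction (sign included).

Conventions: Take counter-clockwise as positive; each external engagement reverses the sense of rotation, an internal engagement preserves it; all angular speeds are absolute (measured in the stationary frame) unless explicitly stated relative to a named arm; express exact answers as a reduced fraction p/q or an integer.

class = fixed-axis compound train [3 meshes; 3 ratios multiply, 3 sense flips]
mesh 1 [29T→23T]: running ratio 29/23, sense −
mesh 2 [65T→58T]: running ratio 65/46, sense +
mesh 3 [41T→95T]: running ratio 533/874, sense −
ω_out/ω_in = -533/874

-533/874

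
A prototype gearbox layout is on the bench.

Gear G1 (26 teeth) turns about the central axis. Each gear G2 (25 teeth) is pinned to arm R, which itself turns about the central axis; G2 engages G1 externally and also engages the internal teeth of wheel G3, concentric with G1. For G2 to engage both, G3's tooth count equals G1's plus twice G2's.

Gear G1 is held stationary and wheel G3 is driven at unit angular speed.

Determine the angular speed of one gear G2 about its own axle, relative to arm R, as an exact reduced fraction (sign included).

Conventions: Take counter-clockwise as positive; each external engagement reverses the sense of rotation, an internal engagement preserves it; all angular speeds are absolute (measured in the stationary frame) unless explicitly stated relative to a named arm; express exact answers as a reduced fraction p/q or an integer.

988/1275

recognized (axles ride arm R): planetary set, 26/25/76 teeth
ring teeth: 26 + 2·25 = 76
26(ω_sun−ω_arm) = −76(ω_ring−ω_arm),  ω_sun = 0, ω_ring = 1
26(0−ω_arm) = −76(1−ω_arm)  ⇒  102·ω_arm = 76  ⇒  ω_arm = 38/51
sun–planet mesh: 26·(0−38/51) = −25·(ω_p−ω_arm)  ⇒  ω_p−ω_arm = 988/1275
exact speed ratio = 988/1275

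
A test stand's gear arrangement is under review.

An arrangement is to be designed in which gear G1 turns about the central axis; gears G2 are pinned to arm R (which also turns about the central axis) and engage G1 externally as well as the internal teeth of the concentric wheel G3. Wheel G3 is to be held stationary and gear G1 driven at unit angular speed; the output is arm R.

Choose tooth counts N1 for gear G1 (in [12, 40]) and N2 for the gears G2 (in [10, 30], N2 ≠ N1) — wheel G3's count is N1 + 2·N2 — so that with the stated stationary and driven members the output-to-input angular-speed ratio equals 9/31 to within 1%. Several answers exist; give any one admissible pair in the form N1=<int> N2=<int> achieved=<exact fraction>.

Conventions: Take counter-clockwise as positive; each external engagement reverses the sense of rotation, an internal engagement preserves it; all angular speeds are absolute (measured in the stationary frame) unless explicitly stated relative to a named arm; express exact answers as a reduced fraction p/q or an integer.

N1=18 N2=13 achieved=9/31

planetary set to be sized for 9/31 (Willis relation)
Willis with ω_ring = 0: ω_arm/ω_sun = N1/(N1+N3); set equal to 9/31  ⇒  N3/N1 = 1/(9/31) − 1 = 22/9
N3 = N1 + 2·N2  ⇒  N2/N1 = (N3/N1 − 1)/2 = (22/9 − 1)/2 = 13/18
smallest multiple with N1 ≥ 12 and N2 ≥ 10: k = 1  ⇒  N1 = 1·18 = 18, N2 = 1·13 = 13 (N1 ≤ 40, N2 ≤ 30, N2 ≠ N1 ✓), N3 = 18 + 2·13 = 44
check: N1/(N1+N3) with N1 = 18, N3 = 44 gives 9/31; |achieved − target| = 0 ≤ 9/3100 ✓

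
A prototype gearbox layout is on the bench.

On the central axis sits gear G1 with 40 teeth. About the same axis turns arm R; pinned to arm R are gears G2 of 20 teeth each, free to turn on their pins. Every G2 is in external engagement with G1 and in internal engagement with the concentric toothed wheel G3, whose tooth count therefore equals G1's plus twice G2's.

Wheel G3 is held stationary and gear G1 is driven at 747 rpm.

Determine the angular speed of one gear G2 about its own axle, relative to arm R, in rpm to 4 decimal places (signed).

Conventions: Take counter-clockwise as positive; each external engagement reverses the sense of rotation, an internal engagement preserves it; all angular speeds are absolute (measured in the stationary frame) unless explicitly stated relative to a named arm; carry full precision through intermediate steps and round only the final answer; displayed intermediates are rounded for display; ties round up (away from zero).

class = planetary set [G3 = 40+2·20 = 80; Willis about the carrier]
normalise by the input: solve with ω_sun = 1, then scale by 747 rpm
ring teeth: 40 + 2·20 = 80
40(ω_sun−ω_arm) = −80(ω_ring−ω_arm),  ω_ring = 0, ω_sun = 1
40(1−ω_arm) = −80(0−ω_arm)  ⇒  120·ω_arm = 40  ⇒  ω_arm = 1/3
sun–planet mesh: 40·(1−1/3) = −20·(ω_p−ω_arm)  ⇒  ω_p−ω_arm = -4/3
scale: ω_p−ω_arm = -4/3 × 747 rpm = -996.0000 rpm

-996.0000 rpm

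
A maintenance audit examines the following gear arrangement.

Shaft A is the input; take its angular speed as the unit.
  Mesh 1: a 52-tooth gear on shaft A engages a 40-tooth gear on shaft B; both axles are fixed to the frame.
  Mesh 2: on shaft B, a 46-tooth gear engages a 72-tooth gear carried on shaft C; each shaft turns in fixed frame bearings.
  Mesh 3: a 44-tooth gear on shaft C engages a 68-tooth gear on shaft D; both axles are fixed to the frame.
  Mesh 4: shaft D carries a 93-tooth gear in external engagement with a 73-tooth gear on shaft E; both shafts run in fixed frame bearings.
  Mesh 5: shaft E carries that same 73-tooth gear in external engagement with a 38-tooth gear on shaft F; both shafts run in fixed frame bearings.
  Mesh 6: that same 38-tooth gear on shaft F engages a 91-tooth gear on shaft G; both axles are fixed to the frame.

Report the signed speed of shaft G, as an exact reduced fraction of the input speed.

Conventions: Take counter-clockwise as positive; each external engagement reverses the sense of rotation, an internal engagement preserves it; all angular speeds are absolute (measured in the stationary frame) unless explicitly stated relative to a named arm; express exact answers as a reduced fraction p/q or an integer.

7843/14280

6-mesh fixed-axis compound train (all bearings frame-fixed)
mesh 1 [52T→40T]: |ω|/ω_in = 1×52/40 = 13/10, sense flips to −
mesh 2 [46T→72T]: |ω|/ω_in = (13/10)×46/72 = 299/360, sense flips to +
mesh 3 [44T→68T]: |ω|/ω_in = (299/360)×44/68 = 3289/6120, sense flips to −
mesh 4 [93T→73T]: |ω|/ω_in = (3289/6120)×93/73 = 101959/148920, sense flips to +
mesh 5 [73T→38T]: |ω|/ω_in = (101959/148920)×73/38 = 101959/77520, sense flips to −
mesh 6 [38T→91T]: |ω|/ω_in = (101959/77520)×38/91 = 7843/14280, sense flips to +
signed output speed (× input speed) = 7843/14280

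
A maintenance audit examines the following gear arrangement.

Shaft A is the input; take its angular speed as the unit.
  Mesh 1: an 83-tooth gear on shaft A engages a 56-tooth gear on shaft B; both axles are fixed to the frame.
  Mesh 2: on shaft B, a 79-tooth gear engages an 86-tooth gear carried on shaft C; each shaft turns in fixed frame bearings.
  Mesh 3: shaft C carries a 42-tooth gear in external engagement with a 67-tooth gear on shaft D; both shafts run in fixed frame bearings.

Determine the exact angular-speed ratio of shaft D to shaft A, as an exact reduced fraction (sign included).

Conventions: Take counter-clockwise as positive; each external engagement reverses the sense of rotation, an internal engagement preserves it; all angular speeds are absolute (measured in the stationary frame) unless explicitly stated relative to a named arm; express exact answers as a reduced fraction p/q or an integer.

class = fixed-axis compound train [3 meshes; 3 ratios multiply, 3 sense flips]
mesh 1 [83T→56T]: running ratio 83/56, sense −
mesh 2 [79T→86T]: running ratio 6557/4816, sense +
mesh 3 [42T→67T]: running ratio 19671/23048, sense −
ω_out/ω_in = -19671/23048

-19671/23048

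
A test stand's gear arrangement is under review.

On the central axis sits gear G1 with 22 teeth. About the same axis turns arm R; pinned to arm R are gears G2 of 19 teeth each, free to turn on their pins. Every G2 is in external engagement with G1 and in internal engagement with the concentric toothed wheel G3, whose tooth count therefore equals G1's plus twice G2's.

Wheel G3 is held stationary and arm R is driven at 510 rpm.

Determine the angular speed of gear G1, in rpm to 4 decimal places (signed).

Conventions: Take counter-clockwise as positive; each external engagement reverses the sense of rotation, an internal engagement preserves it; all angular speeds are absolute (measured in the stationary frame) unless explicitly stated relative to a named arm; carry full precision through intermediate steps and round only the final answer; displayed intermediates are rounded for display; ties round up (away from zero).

+1900.9091 rpm

recognized (axles ride arm R): planetary set, 22/19/60 teeth
normalise by the input: solve with ω_arm = 1, then scale by 510 rpm
ring teeth: 22 + 2·19 = 60
22(ω_sun−ω_arm) = −60(ω_ring−ω_arm),  ω_ring = 0, ω_arm = 1
ω_sun = 1 − (60/22)(0−1) = 41/11
scale: ω_sun = 41/11 × 510 rpm = +1900.9091 rpm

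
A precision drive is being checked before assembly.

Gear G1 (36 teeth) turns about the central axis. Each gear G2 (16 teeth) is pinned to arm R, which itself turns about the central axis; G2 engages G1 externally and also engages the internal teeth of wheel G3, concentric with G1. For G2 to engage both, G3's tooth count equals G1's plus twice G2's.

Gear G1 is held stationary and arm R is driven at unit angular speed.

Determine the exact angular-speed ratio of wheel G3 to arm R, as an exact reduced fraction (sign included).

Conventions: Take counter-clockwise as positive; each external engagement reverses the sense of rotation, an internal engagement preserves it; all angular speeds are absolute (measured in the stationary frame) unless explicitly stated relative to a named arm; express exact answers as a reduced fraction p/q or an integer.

topology: planetary set — G1 36T / G2 16T / G3 68T, arm = carrier (Willis)
ring teeth: 36 + 2·16 = 68
36(ω_sun−ω_arm) = −68(ω_ring−ω_arm),  ω_sun = 0, ω_arm = 1
ω_ring = 1 − (36/68)(0−1) = 26/17
ω_out/ω_in = 26/17

26/17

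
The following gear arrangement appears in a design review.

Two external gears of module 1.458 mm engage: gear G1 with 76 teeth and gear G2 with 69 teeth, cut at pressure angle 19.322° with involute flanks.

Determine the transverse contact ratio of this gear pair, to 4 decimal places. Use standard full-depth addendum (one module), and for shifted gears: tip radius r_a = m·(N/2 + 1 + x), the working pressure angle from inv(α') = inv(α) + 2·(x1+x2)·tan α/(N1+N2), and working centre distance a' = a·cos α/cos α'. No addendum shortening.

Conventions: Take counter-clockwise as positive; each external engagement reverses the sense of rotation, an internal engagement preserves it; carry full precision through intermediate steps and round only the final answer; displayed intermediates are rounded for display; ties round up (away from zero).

1.8542

class = single-mesh tooth geometry [involute pair 76T × 69T, m = 1.458]
base radii: r_b1 = 52.283313, r_b2 = 47.467745
tip radii: r_a1 = 56.862000, r_a2 = 51.759000
no profile shift: α' = α, a' = a
action lengths: √(r_a1²−r_b1²) = 22.354915, √(r_a2²−r_b2²) = 20.635099
base pitch p_b = π·m·cos α = 4.322444
CR = (22.354915 + 20.635099 − 105.705000·sin 19.32200°)/4.322444 = 1.854202
contact ratio ≈ 1.8542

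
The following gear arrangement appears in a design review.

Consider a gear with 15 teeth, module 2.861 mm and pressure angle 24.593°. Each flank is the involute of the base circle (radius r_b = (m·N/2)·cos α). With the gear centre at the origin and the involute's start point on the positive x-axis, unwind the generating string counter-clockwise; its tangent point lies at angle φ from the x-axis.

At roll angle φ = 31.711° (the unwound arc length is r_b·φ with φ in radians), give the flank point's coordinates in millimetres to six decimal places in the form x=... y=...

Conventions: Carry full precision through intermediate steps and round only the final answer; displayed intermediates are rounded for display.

class = single-mesh tooth geometry [base-circle involute, m = 2.861, 15T]
pitch radius r_p = m·N/2 = 2.861·15/2 = 21.457500
base radius r_b = r_p·cos α = 21.457500·cos 24.593° = 19.511025
roll angle φ = 31.711° = 0.55346136 rad
x = r_b·(cos φ + φ·sin φ) = 22.274349
y = r_b·(sin φ − φ·cos φ) = 1.069199

x=22.274349 y=1.069199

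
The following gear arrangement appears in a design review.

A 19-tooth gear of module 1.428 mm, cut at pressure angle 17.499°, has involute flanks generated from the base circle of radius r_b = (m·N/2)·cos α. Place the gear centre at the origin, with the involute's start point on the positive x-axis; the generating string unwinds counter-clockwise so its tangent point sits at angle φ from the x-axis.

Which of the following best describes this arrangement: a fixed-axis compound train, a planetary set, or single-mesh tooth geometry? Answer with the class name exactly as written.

single-mesh involute tooth geometry (19T wheel at module 1.428)
classification: single-mesh tooth geometry

single-mesh tooth geometry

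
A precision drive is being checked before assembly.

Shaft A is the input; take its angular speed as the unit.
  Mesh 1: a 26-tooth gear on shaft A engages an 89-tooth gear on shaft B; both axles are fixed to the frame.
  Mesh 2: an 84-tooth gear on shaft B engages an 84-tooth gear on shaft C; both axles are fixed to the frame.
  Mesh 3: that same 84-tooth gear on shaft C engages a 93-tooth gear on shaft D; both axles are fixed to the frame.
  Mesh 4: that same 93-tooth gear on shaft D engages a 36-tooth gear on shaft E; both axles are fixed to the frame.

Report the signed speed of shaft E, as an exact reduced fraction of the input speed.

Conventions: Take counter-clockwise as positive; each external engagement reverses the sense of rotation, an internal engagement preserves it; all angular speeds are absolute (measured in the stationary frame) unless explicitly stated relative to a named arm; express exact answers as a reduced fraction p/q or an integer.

182/267

4-mesh fixed-axis compound train (all bearings frame-fixed)
mesh 1 [26T→89T]: |ω|/ω_in = 1×26/89 = 26/89, sense flips to −
mesh 2 [84T→84T]: |ω|/ω_in = (26/89)×84/84 = 26/89, sense flips to +
mesh 3 [84T→93T]: |ω|/ω_in = (26/89)×84/93 = 728/2759, sense flips to −
mesh 4 [93T→36T]: |ω|/ω_in = (728/2759)×93/36 = 182/267, sense flips to +
signed output speed (× input speed) = 182/267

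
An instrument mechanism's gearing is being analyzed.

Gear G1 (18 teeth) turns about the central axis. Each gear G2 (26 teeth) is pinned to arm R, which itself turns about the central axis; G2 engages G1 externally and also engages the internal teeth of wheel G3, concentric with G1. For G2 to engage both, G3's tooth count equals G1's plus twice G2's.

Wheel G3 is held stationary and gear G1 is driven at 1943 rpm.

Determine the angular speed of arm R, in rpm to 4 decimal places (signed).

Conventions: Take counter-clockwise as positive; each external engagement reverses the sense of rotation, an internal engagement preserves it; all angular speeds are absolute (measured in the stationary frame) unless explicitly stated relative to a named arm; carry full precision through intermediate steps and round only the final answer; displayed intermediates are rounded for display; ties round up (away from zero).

topology: planetary set — G1 18T / G2 26T / G3 70T, arm = carrier (Willis)
normalise by the input: solve with ω_sun = 1, then scale by 1943 rpm
ring teeth: 18 + 2·26 = 70
18(ω_sun−ω_arm) = −70(ω_ring−ω_arm),  ω_ring = 0, ω_sun = 1
18(1−ω_arm) = −70(0−ω_arm)  ⇒  88·ω_arm = 18  ⇒  ω_arm = 9/44
scale: ω_arm = 9/44 × 1943 rpm = +397.4318 rpm

+397.4318 rpm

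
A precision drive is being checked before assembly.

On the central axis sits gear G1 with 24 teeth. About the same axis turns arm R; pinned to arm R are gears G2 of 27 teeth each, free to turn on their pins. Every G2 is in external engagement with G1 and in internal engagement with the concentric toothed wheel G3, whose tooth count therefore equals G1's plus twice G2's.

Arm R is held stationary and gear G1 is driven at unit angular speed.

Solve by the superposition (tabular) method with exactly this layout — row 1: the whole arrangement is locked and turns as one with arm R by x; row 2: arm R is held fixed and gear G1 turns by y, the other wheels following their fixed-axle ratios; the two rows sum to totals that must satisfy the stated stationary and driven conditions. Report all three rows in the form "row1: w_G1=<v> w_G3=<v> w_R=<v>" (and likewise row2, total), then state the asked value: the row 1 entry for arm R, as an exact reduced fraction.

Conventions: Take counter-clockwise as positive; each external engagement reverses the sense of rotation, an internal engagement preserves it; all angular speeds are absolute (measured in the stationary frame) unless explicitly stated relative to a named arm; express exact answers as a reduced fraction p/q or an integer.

row1: w_G1=0 w_G3=0 w_R=0
row2: w_G1=1 w_G3=-4/13 w_R=0
total: w_G1=1 w_G3=-4/13 w_R=0
asked value: 0

recognized (axles ride arm R): planetary set, 24/27/78 teeth
row 1 (train locked, turned with arm): all members turn x
row 2 (arm held, sun turns y): ω_ring = −(24/78)·y, ω_arm = 0
boundary: total ω_arm = x = 0 and total ω_sun = x + y = 1  ⇒  y = 1, x = 0
row 2 ring = −(24/78)·1 = -4/13
totals (row 1 + row 2): sun 0 + 1 = 1, ring 0 + (-4/13) = -4/13, arm 0 + 0 = 0
asked cell (row1, arm) = 0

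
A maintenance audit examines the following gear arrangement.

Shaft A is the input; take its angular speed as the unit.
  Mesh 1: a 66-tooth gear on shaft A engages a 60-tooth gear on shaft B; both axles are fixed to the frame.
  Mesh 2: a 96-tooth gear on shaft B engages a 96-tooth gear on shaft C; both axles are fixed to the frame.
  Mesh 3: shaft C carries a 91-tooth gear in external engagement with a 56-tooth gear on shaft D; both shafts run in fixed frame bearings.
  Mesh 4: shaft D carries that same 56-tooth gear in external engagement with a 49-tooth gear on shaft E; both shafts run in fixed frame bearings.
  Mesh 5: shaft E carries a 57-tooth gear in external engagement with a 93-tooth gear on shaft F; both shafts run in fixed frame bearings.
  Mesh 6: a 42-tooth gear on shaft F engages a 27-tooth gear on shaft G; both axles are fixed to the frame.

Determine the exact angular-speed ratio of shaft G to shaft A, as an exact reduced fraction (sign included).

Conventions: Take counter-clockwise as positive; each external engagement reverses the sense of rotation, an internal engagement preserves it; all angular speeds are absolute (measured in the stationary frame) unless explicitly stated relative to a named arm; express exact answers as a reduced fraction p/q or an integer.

2717/1395

class = fixed-axis compound train [6 meshes; 6 ratios multiply, 6 sense flips]
mesh 1 [66T→60T]: running ratio 11/10, sense −
mesh 2 [96T→96T]: running ratio 11/10, sense +
mesh 3 [91T→56T]: running ratio 143/80, sense −
mesh 4 [56T→49T]: running ratio 143/70, sense +
mesh 5 [57T→93T]: running ratio 2717/2170, sense −
mesh 6 [42T→27T]: running ratio 2717/1395, sense +
ω_out/ω_in = 2717/1395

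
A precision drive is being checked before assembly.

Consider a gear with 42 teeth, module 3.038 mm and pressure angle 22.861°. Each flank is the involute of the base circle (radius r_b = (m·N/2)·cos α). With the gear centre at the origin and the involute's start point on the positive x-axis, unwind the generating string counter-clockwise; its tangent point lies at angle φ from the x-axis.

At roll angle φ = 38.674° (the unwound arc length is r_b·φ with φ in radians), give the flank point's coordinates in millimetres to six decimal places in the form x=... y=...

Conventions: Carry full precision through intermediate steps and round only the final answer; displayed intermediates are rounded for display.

x=70.691363 y=5.756116

topology: single-mesh involute geometry — m = 3.038, N = 42
pitch radius r_p = m·N/2 = 3.038·42/2 = 63.798000
base radius r_b = r_p·cos α = 63.798000·cos 22.861° = 58.786671
roll angle φ = 38.674° = 0.67498863 rad
x = r_b·(cos φ + φ·sin φ) = 70.691363
y = r_b·(sin φ − φ·cos φ) = 5.756116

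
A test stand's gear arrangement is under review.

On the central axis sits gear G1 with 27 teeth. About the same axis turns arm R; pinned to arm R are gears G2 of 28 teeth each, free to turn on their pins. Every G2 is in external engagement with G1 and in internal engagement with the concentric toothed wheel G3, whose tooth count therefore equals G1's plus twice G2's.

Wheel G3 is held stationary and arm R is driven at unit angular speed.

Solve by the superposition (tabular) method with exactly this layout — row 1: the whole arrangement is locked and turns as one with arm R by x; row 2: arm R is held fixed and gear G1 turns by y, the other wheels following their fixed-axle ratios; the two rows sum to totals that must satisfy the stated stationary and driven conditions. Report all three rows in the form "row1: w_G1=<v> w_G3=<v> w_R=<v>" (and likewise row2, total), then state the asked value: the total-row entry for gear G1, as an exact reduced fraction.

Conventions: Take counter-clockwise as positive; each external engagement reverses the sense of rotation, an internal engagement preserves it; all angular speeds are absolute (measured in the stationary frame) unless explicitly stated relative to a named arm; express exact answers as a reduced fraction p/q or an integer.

row1: w_G1=1 w_G3=1 w_R=1
row2: w_G1=83/27 w_G3=-1 w_R=0
total: w_G1=110/27 w_G3=0 w_R=1
asked value: 110/27

class = planetary set [G3 = 27+2·28 = 83; Willis about the carrier]
row 1 — lock + rotate with arm: ω_sun = ω_ring = ω_arm = x
row 2 (arm held, sun turns y): ω_ring = −(27/83)·y, ω_arm = 0
boundary: total ω_ring = x − (27/83)·y = 0 and total ω_arm = x = 1  ⇒  y = 83/27, x = 1
row 2 ring = −(27/83)·83/27 = -1
totals (row 1 + row 2): sun 1 + 83/27 = 110/27, ring 1 + (-1) = 0, arm 1 + 0 = 1
asked cell (total, sun) = 110/27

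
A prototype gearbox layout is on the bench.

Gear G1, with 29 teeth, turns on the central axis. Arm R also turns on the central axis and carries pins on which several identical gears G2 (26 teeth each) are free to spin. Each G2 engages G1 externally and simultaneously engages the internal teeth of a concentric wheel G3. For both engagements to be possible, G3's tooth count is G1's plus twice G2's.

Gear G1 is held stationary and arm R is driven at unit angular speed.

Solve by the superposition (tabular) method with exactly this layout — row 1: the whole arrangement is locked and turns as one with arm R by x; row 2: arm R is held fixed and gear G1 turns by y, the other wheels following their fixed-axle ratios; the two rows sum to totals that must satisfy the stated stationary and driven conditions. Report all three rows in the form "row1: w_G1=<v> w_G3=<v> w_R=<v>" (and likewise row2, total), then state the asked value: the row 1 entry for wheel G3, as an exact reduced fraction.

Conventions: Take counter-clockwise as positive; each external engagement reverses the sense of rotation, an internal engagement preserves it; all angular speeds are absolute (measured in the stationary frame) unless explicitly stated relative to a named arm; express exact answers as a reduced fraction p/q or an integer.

recognized (axles ride arm R): planetary set, 29/26/81 teeth
superposition row 1 [locked train]: every member turns x
row 2 (arm held, sun turns y): ω_ring = −(29/81)·y, ω_arm = 0
boundary: total ω_sun = x + y = 0 and total ω_arm = x = 1  ⇒  y = -1, x = 1
row 2 ring = −(29/81)·(-1) = 29/81
totals (row 1 + row 2): sun 1 + (-1) = 0, ring 1 + 29/81 = 110/81, arm 1 + 0 = 1
asked cell (row1, ring) = 1

row1: w_G1=1 w_G3=1 w_R=1
row2: w_G1=-1 w_G3=29/81 w_R=0
total: w_G1=0 w_G3=110/81 w_R=1
asked value: 1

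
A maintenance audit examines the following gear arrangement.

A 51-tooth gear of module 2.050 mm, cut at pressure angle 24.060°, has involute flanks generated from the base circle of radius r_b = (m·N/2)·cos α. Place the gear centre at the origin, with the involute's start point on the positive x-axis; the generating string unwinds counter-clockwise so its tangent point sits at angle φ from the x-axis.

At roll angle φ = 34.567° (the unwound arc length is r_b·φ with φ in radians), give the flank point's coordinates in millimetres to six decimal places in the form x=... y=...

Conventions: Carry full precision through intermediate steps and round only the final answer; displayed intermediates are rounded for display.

single-mesh involute tooth geometry (51T wheel at module 2.050)
pitch radius r_p = m·N/2 = 2.050·51/2 = 52.275000
base radius r_b = r_p·cos α = 52.275000·cos 24.060° = 47.733297
roll angle φ = 34.567° = 0.60330796 rad
x = r_b·(cos φ + φ·sin φ) = 55.645657
y = r_b·(sin φ − φ·cos φ) = 3.368424

x=55.645657 y=3.368424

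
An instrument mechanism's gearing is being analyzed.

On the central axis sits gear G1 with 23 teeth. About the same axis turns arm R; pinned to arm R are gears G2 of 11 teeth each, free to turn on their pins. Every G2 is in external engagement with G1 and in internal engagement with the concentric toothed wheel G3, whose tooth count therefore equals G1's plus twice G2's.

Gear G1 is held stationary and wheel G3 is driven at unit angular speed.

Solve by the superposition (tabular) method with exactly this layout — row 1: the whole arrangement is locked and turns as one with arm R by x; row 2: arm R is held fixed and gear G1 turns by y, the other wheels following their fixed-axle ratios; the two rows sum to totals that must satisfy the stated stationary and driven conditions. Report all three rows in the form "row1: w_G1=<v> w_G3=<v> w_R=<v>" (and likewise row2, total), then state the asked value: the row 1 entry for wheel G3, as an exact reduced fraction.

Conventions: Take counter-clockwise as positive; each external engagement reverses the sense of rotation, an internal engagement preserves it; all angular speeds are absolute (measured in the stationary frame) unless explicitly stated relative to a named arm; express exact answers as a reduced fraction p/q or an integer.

row1: w_G1=45/68 w_G3=45/68 w_R=45/68
row2: w_G1=-45/68 w_G3=23/68 w_R=0
total: w_G1=0 w_G3=1 w_R=45/68
asked value: 45/68

planetary set (23T centre, 11T on arm, 45T internal) — Willis relation
row 1: whole set turns with the arm by x
row 2 (arm held, sun turns y): ω_ring = −(23/45)·y, ω_arm = 0
boundary: total ω_sun = x + y = 0 and total ω_ring = x − (23/45)·y = 1  ⇒  y = -45/68, x = 45/68
row 2 ring = −(23/45)·(-45/68) = 23/68
totals (row 1 + row 2): sun 45/68 + (-45/68) = 0, ring 45/68 + 23/68 = 1, arm 45/68 + 0 = 45/68
asked cell (row1, ring) = 45/68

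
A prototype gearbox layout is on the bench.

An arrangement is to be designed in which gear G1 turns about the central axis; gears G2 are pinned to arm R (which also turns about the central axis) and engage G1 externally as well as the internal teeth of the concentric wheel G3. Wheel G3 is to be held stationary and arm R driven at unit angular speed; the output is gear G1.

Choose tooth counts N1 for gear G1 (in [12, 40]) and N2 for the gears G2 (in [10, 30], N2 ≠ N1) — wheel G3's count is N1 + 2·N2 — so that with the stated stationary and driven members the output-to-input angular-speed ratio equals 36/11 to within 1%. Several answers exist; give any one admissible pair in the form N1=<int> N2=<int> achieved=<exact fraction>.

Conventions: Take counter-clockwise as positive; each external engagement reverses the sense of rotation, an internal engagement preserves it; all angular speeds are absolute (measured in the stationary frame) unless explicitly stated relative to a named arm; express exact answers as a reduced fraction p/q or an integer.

class = planetary set [ratio 36/11 wanted; Willis about the carrier]
Willis with ω_ring = 0: ω_sun/ω_arm = (N1+N3)/N1; set equal to 36/11  ⇒  N3/N1 = 36/11 − 1 = 25/11
N3 = N1 + 2·N2  ⇒  N2/N1 = (N3/N1 − 1)/2 = (25/11 − 1)/2 = 7/11
smallest multiple with N1 ≥ 12 and N2 ≥ 10: k = 2  ⇒  N1 = 2·11 = 22, N2 = 2·7 = 14 (N1 ≤ 40, N2 ≤ 30, N2 ≠ N1 ✓), N3 = 22 + 2·14 = 50
check: (N1+N3)/N1 with N1 = 22, N3 = 50 gives 36/11; |achieved − target| = 0 ≤ 9/275 ✓

N1=22 N2=14 achieved=36/11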